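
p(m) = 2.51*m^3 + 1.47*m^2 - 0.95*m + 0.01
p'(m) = 7.53*m^2 + 2.94*m - 0.95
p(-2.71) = -36.57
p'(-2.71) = 46.38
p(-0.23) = 0.28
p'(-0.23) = -1.23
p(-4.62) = -211.74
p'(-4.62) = 146.19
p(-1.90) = -10.09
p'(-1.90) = 20.65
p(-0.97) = 0.02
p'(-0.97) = 3.28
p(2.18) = 30.93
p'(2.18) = 41.24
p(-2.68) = -35.20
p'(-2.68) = 45.25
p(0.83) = 1.67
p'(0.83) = 6.68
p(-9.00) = -1702.16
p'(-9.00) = 582.52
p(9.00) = 1940.32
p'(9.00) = 635.44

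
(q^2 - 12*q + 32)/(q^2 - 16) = (q - 8)/(q + 4)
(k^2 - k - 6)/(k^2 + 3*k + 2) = (k - 3)/(k + 1)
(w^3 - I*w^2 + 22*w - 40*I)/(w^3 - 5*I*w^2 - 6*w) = (w^2 + I*w + 20)/(w*(w - 3*I))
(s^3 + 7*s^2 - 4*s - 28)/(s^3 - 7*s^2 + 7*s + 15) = (s^3 + 7*s^2 - 4*s - 28)/(s^3 - 7*s^2 + 7*s + 15)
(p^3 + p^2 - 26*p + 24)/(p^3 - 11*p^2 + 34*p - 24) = (p + 6)/(p - 6)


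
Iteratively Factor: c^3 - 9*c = (c + 3)*(c^2 - 3*c) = (c - 3)*(c + 3)*(c)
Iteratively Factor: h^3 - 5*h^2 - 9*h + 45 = (h + 3)*(h^2 - 8*h + 15) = (h - 3)*(h + 3)*(h - 5)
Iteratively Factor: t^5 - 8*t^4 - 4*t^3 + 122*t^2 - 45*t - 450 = (t + 2)*(t^4 - 10*t^3 + 16*t^2 + 90*t - 225) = (t - 5)*(t + 2)*(t^3 - 5*t^2 - 9*t + 45) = (t - 5)*(t - 3)*(t + 2)*(t^2 - 2*t - 15) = (t - 5)^2*(t - 3)*(t + 2)*(t + 3)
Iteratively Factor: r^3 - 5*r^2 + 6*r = (r - 2)*(r^2 - 3*r) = r*(r - 2)*(r - 3)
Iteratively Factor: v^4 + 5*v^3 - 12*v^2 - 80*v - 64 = (v + 4)*(v^3 + v^2 - 16*v - 16) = (v + 4)^2*(v^2 - 3*v - 4) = (v + 1)*(v + 4)^2*(v - 4)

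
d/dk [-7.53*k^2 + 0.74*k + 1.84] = 0.74 - 15.06*k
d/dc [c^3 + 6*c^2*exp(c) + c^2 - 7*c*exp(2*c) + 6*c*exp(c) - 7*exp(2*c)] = 6*c^2*exp(c) + 3*c^2 - 14*c*exp(2*c) + 18*c*exp(c) + 2*c - 21*exp(2*c) + 6*exp(c)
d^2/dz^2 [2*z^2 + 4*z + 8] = 4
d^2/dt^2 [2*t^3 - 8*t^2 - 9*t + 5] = 12*t - 16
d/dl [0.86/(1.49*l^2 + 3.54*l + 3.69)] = (-2.5628*l - 3.0444)/(1.49*l^2 + 3.54*l + 3.69)^2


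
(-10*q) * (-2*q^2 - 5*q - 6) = 20*q^3 + 50*q^2 + 60*q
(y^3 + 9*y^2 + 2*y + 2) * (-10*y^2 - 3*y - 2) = -10*y^5 - 93*y^4 - 49*y^3 - 44*y^2 - 10*y - 4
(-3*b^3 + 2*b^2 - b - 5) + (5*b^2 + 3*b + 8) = -3*b^3 + 7*b^2 + 2*b + 3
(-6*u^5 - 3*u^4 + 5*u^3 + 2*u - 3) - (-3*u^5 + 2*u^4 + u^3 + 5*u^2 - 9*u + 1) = -3*u^5 - 5*u^4 + 4*u^3 - 5*u^2 + 11*u - 4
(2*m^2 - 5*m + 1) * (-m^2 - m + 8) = -2*m^4 + 3*m^3 + 20*m^2 - 41*m + 8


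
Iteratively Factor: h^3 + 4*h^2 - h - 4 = (h - 1)*(h^2 + 5*h + 4) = (h - 1)*(h + 1)*(h + 4)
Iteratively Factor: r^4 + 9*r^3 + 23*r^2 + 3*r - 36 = (r + 3)*(r^3 + 6*r^2 + 5*r - 12) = (r - 1)*(r + 3)*(r^2 + 7*r + 12) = (r - 1)*(r + 3)*(r + 4)*(r + 3)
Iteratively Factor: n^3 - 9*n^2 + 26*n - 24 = (n - 3)*(n^2 - 6*n + 8) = (n - 3)*(n - 2)*(n - 4)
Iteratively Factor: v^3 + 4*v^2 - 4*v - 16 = (v + 4)*(v^2 - 4) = (v + 2)*(v + 4)*(v - 2)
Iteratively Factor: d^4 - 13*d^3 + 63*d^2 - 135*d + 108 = (d - 3)*(d^3 - 10*d^2 + 33*d - 36) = (d - 3)^2*(d^2 - 7*d + 12) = (d - 3)^3*(d - 4)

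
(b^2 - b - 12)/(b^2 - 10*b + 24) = (b + 3)/(b - 6)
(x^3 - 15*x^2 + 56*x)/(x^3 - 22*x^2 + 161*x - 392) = x/(x - 7)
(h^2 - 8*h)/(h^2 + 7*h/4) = 4*(h - 8)/(4*h + 7)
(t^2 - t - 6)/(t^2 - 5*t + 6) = (t + 2)/(t - 2)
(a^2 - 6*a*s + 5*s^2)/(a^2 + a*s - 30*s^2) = (a - s)/(a + 6*s)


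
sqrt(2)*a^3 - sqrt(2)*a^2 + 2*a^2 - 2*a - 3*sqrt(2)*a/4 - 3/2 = (a - 3/2)*(a + sqrt(2))*(sqrt(2)*a + sqrt(2)/2)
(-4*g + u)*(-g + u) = 4*g^2 - 5*g*u + u^2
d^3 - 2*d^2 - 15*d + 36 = (d - 3)^2*(d + 4)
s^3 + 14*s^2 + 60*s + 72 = (s + 2)*(s + 6)^2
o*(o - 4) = o^2 - 4*o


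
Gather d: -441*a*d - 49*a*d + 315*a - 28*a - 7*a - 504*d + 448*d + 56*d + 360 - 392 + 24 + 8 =-490*a*d + 280*a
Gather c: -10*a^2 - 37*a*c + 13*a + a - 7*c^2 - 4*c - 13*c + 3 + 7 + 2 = -10*a^2 + 14*a - 7*c^2 + c*(-37*a - 17) + 12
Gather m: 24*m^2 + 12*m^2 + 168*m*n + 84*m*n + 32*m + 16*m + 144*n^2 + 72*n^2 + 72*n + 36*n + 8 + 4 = 36*m^2 + m*(252*n + 48) + 216*n^2 + 108*n + 12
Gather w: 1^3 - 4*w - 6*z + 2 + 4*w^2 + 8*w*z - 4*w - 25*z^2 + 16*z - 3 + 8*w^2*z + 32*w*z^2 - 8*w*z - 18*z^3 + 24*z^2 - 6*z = w^2*(8*z + 4) + w*(32*z^2 - 8) - 18*z^3 - z^2 + 4*z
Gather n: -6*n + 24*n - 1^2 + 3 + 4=18*n + 6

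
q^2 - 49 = (q - 7)*(q + 7)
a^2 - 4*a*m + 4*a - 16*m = (a + 4)*(a - 4*m)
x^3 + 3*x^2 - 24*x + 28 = (x - 2)^2*(x + 7)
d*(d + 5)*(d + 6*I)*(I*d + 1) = I*d^4 - 5*d^3 + 5*I*d^3 - 25*d^2 + 6*I*d^2 + 30*I*d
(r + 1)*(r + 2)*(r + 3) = r^3 + 6*r^2 + 11*r + 6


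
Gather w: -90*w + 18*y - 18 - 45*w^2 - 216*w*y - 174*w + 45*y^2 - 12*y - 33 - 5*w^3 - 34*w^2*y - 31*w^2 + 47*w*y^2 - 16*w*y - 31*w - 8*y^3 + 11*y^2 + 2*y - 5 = -5*w^3 + w^2*(-34*y - 76) + w*(47*y^2 - 232*y - 295) - 8*y^3 + 56*y^2 + 8*y - 56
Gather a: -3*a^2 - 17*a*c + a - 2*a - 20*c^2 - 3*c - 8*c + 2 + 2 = -3*a^2 + a*(-17*c - 1) - 20*c^2 - 11*c + 4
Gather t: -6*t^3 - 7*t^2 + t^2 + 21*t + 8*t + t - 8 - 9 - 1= -6*t^3 - 6*t^2 + 30*t - 18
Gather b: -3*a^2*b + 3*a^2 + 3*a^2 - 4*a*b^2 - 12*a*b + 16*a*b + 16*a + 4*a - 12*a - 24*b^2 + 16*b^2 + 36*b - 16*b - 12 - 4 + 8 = 6*a^2 + 8*a + b^2*(-4*a - 8) + b*(-3*a^2 + 4*a + 20) - 8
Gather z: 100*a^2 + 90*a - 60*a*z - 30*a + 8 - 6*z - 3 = 100*a^2 + 60*a + z*(-60*a - 6) + 5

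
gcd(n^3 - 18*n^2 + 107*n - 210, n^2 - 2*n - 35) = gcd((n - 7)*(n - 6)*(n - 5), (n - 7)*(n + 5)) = n - 7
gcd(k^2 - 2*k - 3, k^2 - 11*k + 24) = k - 3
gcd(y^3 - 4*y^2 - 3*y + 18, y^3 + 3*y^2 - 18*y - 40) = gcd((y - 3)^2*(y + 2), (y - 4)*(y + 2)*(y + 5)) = y + 2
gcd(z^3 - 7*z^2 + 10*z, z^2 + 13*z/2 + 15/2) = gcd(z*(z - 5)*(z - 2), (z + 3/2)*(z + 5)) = 1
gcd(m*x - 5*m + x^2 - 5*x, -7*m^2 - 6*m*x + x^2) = m + x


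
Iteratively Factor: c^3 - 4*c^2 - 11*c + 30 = (c - 5)*(c^2 + c - 6) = (c - 5)*(c - 2)*(c + 3)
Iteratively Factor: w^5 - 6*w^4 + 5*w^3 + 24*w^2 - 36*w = (w - 3)*(w^4 - 3*w^3 - 4*w^2 + 12*w) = w*(w - 3)*(w^3 - 3*w^2 - 4*w + 12) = w*(w - 3)*(w + 2)*(w^2 - 5*w + 6) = w*(w - 3)*(w - 2)*(w + 2)*(w - 3)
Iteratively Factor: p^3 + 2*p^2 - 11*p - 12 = (p - 3)*(p^2 + 5*p + 4) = (p - 3)*(p + 4)*(p + 1)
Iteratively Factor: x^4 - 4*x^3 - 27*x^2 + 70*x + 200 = (x + 2)*(x^3 - 6*x^2 - 15*x + 100) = (x - 5)*(x + 2)*(x^2 - x - 20) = (x - 5)*(x + 2)*(x + 4)*(x - 5)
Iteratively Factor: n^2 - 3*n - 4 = (n + 1)*(n - 4)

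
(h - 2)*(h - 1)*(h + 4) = h^3 + h^2 - 10*h + 8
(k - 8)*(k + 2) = k^2 - 6*k - 16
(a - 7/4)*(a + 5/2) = a^2 + 3*a/4 - 35/8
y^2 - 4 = (y - 2)*(y + 2)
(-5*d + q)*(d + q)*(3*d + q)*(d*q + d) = -15*d^4*q - 15*d^4 - 17*d^3*q^2 - 17*d^3*q - d^2*q^3 - d^2*q^2 + d*q^4 + d*q^3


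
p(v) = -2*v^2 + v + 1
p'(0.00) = 1.00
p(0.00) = 1.00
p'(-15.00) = 61.00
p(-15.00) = -464.00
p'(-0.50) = 3.00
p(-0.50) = 0.00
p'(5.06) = -19.24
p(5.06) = -45.15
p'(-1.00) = 5.00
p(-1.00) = -2.00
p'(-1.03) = 5.12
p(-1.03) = -2.15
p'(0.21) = 0.16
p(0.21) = 1.12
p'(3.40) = -12.60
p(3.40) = -18.72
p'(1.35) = -4.40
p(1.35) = -1.30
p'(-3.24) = 13.96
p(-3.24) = -23.24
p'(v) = 1 - 4*v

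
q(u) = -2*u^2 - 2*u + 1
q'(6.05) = -26.20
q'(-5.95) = 21.80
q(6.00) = -83.00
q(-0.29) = 1.41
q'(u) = -4*u - 2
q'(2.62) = -12.48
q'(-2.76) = 9.04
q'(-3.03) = 10.12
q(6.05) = -84.30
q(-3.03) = -11.30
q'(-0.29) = -0.84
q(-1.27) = 0.31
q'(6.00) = -26.00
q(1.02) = -3.12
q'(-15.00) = 58.00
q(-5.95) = -57.90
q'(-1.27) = 3.08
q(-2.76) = -8.72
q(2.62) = -17.97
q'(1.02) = -6.08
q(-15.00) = -419.00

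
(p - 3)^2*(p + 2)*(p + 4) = p^4 - 19*p^2 + 6*p + 72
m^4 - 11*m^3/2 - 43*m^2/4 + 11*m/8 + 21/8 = (m - 7)*(m - 1/2)*(m + 1/2)*(m + 3/2)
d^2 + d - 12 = (d - 3)*(d + 4)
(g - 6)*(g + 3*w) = g^2 + 3*g*w - 6*g - 18*w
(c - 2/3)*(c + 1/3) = c^2 - c/3 - 2/9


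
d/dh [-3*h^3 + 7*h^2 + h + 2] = -9*h^2 + 14*h + 1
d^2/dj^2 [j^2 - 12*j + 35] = 2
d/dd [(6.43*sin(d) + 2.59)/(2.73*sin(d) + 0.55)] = -3.5342*cos(d)/(2.73*sin(d) + 0.55)^2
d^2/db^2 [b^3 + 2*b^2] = 6*b + 4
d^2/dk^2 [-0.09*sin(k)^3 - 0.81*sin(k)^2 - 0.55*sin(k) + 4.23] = 0.6175*sin(k) - 0.2025*sin(3*k) - 1.62*cos(2*k)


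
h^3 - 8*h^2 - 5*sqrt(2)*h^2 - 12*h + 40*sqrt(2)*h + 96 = (h - 8)*(h - 6*sqrt(2))*(h + sqrt(2))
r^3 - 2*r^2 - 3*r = r*(r - 3)*(r + 1)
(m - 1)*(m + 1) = m^2 - 1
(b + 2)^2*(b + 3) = b^3 + 7*b^2 + 16*b + 12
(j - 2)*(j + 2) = j^2 - 4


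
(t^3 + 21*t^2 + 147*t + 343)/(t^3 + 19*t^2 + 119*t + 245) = (t + 7)/(t + 5)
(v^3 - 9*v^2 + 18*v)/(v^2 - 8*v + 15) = v*(v - 6)/(v - 5)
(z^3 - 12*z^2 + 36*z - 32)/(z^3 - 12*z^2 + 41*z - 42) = (z^2 - 10*z + 16)/(z^2 - 10*z + 21)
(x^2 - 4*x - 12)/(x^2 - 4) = (x - 6)/(x - 2)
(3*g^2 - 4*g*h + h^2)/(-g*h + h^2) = (-3*g + h)/h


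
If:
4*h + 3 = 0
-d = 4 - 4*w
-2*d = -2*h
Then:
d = -3/4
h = -3/4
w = 13/16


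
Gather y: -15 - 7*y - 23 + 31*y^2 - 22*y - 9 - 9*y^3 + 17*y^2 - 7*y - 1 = -9*y^3 + 48*y^2 - 36*y - 48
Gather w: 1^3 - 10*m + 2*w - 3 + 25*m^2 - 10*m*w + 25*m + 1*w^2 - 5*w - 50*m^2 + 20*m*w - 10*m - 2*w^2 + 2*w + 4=-25*m^2 + 5*m - w^2 + w*(10*m - 1) + 2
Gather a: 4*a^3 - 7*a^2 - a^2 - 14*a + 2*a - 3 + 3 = 4*a^3 - 8*a^2 - 12*a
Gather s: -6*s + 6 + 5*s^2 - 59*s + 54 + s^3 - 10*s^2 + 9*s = s^3 - 5*s^2 - 56*s + 60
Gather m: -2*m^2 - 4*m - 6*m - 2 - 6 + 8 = -2*m^2 - 10*m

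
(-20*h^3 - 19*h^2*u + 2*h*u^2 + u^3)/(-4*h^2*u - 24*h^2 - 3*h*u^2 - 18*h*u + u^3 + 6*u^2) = (5*h + u)/(u + 6)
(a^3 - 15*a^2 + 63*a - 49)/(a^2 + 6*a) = (a^3 - 15*a^2 + 63*a - 49)/(a*(a + 6))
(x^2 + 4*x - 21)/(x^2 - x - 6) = (x + 7)/(x + 2)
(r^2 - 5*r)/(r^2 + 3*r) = (r - 5)/(r + 3)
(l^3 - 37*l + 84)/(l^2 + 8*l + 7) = (l^2 - 7*l + 12)/(l + 1)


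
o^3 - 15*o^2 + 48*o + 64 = (o - 8)^2*(o + 1)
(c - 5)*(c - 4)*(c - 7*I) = c^3 - 9*c^2 - 7*I*c^2 + 20*c + 63*I*c - 140*I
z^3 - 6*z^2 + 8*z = z*(z - 4)*(z - 2)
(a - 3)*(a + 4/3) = a^2 - 5*a/3 - 4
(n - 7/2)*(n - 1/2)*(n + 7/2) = n^3 - n^2/2 - 49*n/4 + 49/8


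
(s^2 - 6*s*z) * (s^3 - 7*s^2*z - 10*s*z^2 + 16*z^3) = s^5 - 13*s^4*z + 32*s^3*z^2 + 76*s^2*z^3 - 96*s*z^4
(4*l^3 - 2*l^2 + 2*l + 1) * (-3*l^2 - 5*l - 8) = -12*l^5 - 14*l^4 - 28*l^3 + 3*l^2 - 21*l - 8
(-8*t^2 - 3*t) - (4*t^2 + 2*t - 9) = -12*t^2 - 5*t + 9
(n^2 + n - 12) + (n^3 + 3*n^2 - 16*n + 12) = n^3 + 4*n^2 - 15*n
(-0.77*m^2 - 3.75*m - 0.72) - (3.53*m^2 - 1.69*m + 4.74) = -4.3*m^2 - 2.06*m - 5.46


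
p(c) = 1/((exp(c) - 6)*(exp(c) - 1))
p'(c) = -exp(c)/((exp(c) - 6)*(exp(c) - 1)^2) - exp(c)/((exp(c) - 6)^2*(exp(c) - 1))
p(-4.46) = 0.17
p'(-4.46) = 0.00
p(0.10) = -1.94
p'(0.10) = 19.97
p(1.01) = -0.18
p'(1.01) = 0.13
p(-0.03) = 6.73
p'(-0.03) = 222.20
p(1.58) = -0.23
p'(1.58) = -0.68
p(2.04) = 0.09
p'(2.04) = -0.50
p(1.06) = -0.17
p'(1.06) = 0.10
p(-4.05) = 0.17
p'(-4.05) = 0.00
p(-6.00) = 0.17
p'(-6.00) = 0.00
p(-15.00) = 0.17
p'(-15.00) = 0.00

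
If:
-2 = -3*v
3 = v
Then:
No Solution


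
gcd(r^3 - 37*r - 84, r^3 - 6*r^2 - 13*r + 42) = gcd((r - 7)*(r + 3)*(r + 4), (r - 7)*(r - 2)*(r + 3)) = r^2 - 4*r - 21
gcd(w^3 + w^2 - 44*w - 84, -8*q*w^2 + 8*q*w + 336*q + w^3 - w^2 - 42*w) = w^2 - w - 42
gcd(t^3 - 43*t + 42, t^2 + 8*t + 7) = t + 7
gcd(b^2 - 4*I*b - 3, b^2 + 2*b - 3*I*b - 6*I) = b - 3*I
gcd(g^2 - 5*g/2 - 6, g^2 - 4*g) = g - 4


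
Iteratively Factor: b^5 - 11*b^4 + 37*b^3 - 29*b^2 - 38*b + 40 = (b + 1)*(b^4 - 12*b^3 + 49*b^2 - 78*b + 40) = (b - 4)*(b + 1)*(b^3 - 8*b^2 + 17*b - 10) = (b - 5)*(b - 4)*(b + 1)*(b^2 - 3*b + 2) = (b - 5)*(b - 4)*(b - 1)*(b + 1)*(b - 2)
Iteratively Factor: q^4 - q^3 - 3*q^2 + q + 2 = (q - 1)*(q^3 - 3*q - 2) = (q - 2)*(q - 1)*(q^2 + 2*q + 1) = (q - 2)*(q - 1)*(q + 1)*(q + 1)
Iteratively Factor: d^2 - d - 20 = (d + 4)*(d - 5)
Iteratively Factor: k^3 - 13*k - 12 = (k + 1)*(k^2 - k - 12) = (k + 1)*(k + 3)*(k - 4)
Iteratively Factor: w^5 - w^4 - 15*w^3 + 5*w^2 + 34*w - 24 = (w - 4)*(w^4 + 3*w^3 - 3*w^2 - 7*w + 6) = (w - 4)*(w + 2)*(w^3 + w^2 - 5*w + 3) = (w - 4)*(w + 2)*(w + 3)*(w^2 - 2*w + 1) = (w - 4)*(w - 1)*(w + 2)*(w + 3)*(w - 1)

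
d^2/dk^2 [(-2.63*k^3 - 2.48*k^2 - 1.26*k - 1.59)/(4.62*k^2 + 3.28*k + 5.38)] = (95.5252399999997*k^3 - 112.23444*k^2 - 413.39964*k - 54.2662)/(98.611128*k^6 + 210.028896*k^5 + 493.61004*k^4 + 524.44576*k^3 + 574.80996*k^2 + 284.812896*k + 155.720872)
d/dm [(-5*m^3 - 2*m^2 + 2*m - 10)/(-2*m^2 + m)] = 2*(5*m^4 - 5*m^3 + m^2 - 20*m + 5)/(m^2*(4*m^2 - 4*m + 1))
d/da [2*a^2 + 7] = 4*a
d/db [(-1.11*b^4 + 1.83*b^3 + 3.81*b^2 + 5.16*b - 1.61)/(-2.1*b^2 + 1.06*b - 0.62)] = (4.662*b^5 - 7.3728*b^4 + 6.6324*b^3 + 11.4708*b^2 - 11.4864*b - 1.4926)/(4.41*b^4 - 4.452*b^3 + 3.7276*b^2 - 1.3144*b + 0.3844)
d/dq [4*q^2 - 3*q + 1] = 8*q - 3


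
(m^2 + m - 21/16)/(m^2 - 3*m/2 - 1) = (-16*m^2 - 16*m + 21)/(8*(-2*m^2 + 3*m + 2))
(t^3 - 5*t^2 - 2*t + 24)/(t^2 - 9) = (t^2 - 2*t - 8)/(t + 3)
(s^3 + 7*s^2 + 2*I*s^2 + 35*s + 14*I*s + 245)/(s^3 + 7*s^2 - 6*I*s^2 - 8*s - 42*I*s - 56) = (s^2 + 2*I*s + 35)/(s^2 - 6*I*s - 8)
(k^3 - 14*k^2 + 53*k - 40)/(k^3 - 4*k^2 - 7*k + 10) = (k - 8)/(k + 2)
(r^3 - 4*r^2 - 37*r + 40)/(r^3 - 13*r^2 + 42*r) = (r^3 - 4*r^2 - 37*r + 40)/(r*(r^2 - 13*r + 42))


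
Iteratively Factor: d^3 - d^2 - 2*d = (d - 2)*(d^2 + d) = (d - 2)*(d + 1)*(d)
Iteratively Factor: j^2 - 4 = (j + 2)*(j - 2)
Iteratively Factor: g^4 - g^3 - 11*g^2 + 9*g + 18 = (g + 1)*(g^3 - 2*g^2 - 9*g + 18) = (g + 1)*(g + 3)*(g^2 - 5*g + 6) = (g - 2)*(g + 1)*(g + 3)*(g - 3)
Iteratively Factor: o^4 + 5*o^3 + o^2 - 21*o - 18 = (o + 3)*(o^3 + 2*o^2 - 5*o - 6) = (o + 1)*(o + 3)*(o^2 + o - 6) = (o + 1)*(o + 3)^2*(o - 2)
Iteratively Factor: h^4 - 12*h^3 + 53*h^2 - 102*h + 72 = (h - 2)*(h^3 - 10*h^2 + 33*h - 36) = (h - 3)*(h - 2)*(h^2 - 7*h + 12) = (h - 3)^2*(h - 2)*(h - 4)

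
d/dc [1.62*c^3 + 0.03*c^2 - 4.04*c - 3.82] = 4.86*c^2 + 0.06*c - 4.04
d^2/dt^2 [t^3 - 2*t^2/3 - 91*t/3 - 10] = 6*t - 4/3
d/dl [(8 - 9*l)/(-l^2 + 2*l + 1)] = (-9*l^2 + 16*l - 25)/(l^4 - 4*l^3 + 2*l^2 + 4*l + 1)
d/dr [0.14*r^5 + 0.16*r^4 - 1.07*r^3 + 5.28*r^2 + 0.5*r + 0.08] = 0.7*r^4 + 0.64*r^3 - 3.21*r^2 + 10.56*r + 0.5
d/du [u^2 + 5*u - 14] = 2*u + 5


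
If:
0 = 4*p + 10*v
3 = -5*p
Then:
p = -3/5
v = 6/25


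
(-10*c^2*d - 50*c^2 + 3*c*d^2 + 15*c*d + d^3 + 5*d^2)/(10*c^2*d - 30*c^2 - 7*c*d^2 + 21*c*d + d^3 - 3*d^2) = (-5*c*d - 25*c - d^2 - 5*d)/(5*c*d - 15*c - d^2 + 3*d)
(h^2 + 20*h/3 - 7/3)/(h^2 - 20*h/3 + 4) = (3*h^2 + 20*h - 7)/(3*h^2 - 20*h + 12)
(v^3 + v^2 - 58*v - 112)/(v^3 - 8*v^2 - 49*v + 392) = (v + 2)/(v - 7)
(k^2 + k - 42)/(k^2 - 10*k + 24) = (k + 7)/(k - 4)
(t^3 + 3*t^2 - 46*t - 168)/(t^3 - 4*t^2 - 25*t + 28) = (t + 6)/(t - 1)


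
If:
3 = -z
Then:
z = -3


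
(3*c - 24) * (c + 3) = 3*c^2 - 15*c - 72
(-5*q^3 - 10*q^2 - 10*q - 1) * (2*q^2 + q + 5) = -10*q^5 - 25*q^4 - 55*q^3 - 62*q^2 - 51*q - 5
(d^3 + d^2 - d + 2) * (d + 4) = d^4 + 5*d^3 + 3*d^2 - 2*d + 8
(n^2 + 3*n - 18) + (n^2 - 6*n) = 2*n^2 - 3*n - 18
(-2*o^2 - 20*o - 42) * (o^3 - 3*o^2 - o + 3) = -2*o^5 - 14*o^4 + 20*o^3 + 140*o^2 - 18*o - 126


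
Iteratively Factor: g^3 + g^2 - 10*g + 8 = (g - 1)*(g^2 + 2*g - 8) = (g - 1)*(g + 4)*(g - 2)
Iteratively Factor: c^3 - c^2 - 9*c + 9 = (c - 1)*(c^2 - 9) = (c - 3)*(c - 1)*(c + 3)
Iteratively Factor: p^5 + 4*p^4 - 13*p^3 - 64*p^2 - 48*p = (p - 4)*(p^4 + 8*p^3 + 19*p^2 + 12*p) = (p - 4)*(p + 3)*(p^3 + 5*p^2 + 4*p) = (p - 4)*(p + 1)*(p + 3)*(p^2 + 4*p) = p*(p - 4)*(p + 1)*(p + 3)*(p + 4)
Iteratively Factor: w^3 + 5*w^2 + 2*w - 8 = (w - 1)*(w^2 + 6*w + 8) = (w - 1)*(w + 4)*(w + 2)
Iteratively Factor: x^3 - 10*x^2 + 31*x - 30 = (x - 2)*(x^2 - 8*x + 15) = (x - 3)*(x - 2)*(x - 5)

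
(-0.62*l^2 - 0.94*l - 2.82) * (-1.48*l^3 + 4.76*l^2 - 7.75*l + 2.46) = 0.9176*l^5 - 1.56*l^4 + 4.5042*l^3 - 7.6634*l^2 + 19.5426*l - 6.9372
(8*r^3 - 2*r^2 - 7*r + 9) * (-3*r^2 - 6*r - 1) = -24*r^5 - 42*r^4 + 25*r^3 + 17*r^2 - 47*r - 9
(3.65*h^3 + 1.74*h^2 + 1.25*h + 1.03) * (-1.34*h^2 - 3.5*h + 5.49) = -4.891*h^5 - 15.1066*h^4 + 12.2735*h^3 + 3.7974*h^2 + 3.2575*h + 5.6547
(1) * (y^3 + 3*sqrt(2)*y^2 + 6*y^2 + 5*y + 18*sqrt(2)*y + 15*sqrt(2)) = y^3 + 3*sqrt(2)*y^2 + 6*y^2 + 5*y + 18*sqrt(2)*y + 15*sqrt(2)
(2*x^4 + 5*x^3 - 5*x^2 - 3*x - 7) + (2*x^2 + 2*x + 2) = 2*x^4 + 5*x^3 - 3*x^2 - x - 5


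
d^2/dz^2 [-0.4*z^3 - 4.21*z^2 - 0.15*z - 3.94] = -2.4*z - 8.42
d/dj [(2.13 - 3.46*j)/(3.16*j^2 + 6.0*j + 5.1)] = (10.9336*j^2 - 13.4616*j - 30.426)/(9.9856*j^4 + 37.92*j^3 + 68.232*j^2 + 61.2*j + 26.01)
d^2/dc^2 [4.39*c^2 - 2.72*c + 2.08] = 8.78000000000000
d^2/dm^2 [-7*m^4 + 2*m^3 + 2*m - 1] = 12*m*(1 - 7*m)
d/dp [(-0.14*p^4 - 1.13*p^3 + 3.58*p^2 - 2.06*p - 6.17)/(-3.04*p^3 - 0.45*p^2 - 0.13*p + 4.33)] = (0.4256*p^6 + 0.125999999999999*p^5 + 11.4463*p^4 - 14.6558*p^3 - 72.3415*p^2 + 25.4498*p - 9.7219)/(9.2416*p^6 + 2.736*p^5 + 0.9929*p^4 - 26.2094*p^3 - 3.8801*p^2 - 1.1258*p + 18.7489)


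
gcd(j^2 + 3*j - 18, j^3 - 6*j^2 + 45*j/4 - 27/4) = j - 3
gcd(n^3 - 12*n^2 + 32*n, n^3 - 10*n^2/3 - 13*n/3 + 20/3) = n - 4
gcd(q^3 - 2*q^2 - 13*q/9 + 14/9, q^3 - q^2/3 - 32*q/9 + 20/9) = q - 2/3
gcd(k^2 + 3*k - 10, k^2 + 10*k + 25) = k + 5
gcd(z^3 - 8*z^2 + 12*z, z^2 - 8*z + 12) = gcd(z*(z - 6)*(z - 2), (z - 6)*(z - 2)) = z^2 - 8*z + 12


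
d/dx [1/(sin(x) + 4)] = -cos(x)/(sin(x) + 4)^2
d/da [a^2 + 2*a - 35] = 2*a + 2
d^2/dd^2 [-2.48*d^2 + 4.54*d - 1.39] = -4.96000000000000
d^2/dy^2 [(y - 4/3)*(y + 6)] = 2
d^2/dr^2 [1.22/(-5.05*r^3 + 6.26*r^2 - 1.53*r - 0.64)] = ((36.966*r - 15.2744)*(5.05*r^3 - 6.26*r^2 + 1.53*r + 0.64) - 1.22*(15.15*r^2 - 12.52*r + 1.53)*(30.3*r^2 - 25.04*r + 3.06))/(5.05*r^3 - 6.26*r^2 + 1.53*r + 0.64)^3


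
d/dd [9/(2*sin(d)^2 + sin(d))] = -(36/tan(d) + 9*cos(d)/sin(d)^2)/(2*sin(d) + 1)^2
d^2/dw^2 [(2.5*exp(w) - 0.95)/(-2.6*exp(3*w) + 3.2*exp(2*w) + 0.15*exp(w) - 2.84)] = (-67.6000000000001*exp(6*w) + 120.198*exp(5*w) - 116.444*exp(4*w) + 279.351*exp(3*w) - 198.0852*exp(2*w) + 33.490775*exp(w) - 19.7593)*exp(w)/(17.576*exp(9*w) - 64.896*exp(8*w) + 76.83*exp(7*w) + 32.3152*exp(6*w) - 146.2053*exp(5*w) + 80.3832*exp(4*w) + 71.087505*exp(3*w) - 77.23806*exp(2*w) - 3.62952*exp(w) + 22.906304)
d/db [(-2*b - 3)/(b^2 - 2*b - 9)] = 2*(b^2 + 3*b + 6)/(b^4 - 4*b^3 - 14*b^2 + 36*b + 81)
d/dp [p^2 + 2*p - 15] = 2*p + 2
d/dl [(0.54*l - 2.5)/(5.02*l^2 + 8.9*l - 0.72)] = (-2.7108*l^2 + 25.1*l + 21.8612)/(25.2004*l^4 + 89.356*l^3 + 71.9812*l^2 - 12.816*l + 0.5184)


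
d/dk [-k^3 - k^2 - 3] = k*(-3*k - 2)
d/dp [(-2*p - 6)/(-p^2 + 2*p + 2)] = 2*(-p^2 - 6*p + 4)/(p^4 - 4*p^3 + 8*p + 4)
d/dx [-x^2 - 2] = -2*x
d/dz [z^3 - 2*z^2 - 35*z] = 3*z^2 - 4*z - 35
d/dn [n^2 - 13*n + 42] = 2*n - 13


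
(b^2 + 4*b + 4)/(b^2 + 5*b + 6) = (b + 2)/(b + 3)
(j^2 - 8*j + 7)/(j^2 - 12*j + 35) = (j - 1)/(j - 5)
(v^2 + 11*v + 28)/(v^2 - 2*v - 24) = (v + 7)/(v - 6)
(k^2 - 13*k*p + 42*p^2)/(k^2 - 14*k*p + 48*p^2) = (-k + 7*p)/(-k + 8*p)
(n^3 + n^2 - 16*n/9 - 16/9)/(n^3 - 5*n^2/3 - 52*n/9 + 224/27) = 3*(3*n^2 + 7*n + 4)/(9*n^2 - 3*n - 56)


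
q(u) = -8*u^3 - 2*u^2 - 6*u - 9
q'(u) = -24*u^2 - 4*u - 6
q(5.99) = -1836.07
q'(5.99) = -891.08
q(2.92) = -242.75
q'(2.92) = -222.31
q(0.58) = -14.71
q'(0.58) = -16.39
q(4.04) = -593.40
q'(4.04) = -413.88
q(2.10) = -104.51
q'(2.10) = -120.24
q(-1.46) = 20.39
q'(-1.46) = -51.32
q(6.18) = -2010.70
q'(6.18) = -947.34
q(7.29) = -3258.39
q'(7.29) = -1310.62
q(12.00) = -14193.00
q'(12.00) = -3510.00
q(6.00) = -1845.00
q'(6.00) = -894.00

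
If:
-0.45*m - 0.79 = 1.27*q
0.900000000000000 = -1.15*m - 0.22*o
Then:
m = -2.82222222222222*q - 1.75555555555556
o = 14.7525252525253*q + 5.08585858585859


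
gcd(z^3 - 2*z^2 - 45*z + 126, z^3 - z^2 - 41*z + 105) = z^2 + 4*z - 21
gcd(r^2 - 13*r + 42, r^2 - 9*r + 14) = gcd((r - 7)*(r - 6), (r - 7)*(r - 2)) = r - 7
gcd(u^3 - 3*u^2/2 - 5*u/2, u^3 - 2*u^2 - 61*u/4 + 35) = u - 5/2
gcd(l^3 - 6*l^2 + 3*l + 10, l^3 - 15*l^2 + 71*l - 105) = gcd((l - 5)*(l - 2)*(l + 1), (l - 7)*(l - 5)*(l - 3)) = l - 5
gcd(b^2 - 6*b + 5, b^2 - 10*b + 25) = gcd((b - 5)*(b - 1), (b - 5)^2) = b - 5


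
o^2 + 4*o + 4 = (o + 2)^2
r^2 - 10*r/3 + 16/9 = (r - 8/3)*(r - 2/3)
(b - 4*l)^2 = b^2 - 8*b*l + 16*l^2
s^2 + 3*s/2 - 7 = (s - 2)*(s + 7/2)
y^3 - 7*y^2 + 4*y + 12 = (y - 6)*(y - 2)*(y + 1)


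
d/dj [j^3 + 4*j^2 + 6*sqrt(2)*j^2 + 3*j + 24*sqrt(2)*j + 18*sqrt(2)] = 3*j^2 + 8*j + 12*sqrt(2)*j + 3 + 24*sqrt(2)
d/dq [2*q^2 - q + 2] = 4*q - 1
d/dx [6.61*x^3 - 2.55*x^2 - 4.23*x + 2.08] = 19.83*x^2 - 5.1*x - 4.23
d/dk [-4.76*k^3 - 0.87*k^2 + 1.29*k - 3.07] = -14.28*k^2 - 1.74*k + 1.29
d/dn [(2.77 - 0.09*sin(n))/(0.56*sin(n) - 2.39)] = -1.3361*cos(n)/(0.56*sin(n) - 2.39)^2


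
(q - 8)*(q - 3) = q^2 - 11*q + 24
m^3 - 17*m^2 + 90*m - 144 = (m - 8)*(m - 6)*(m - 3)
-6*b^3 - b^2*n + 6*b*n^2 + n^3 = (-b + n)*(b + n)*(6*b + n)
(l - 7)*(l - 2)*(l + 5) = l^3 - 4*l^2 - 31*l + 70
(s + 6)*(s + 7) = s^2 + 13*s + 42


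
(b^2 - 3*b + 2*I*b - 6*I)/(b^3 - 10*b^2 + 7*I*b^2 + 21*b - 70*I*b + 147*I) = (b + 2*I)/(b^2 + 7*b*(-1 + I) - 49*I)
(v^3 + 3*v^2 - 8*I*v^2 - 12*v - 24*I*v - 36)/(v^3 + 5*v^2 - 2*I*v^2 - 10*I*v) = (v^2 + 3*v*(1 - 2*I) - 18*I)/(v*(v + 5))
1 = 1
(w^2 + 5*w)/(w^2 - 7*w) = (w + 5)/(w - 7)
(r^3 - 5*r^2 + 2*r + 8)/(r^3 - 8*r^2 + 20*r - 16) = (r + 1)/(r - 2)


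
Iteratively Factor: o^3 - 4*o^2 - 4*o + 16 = (o + 2)*(o^2 - 6*o + 8) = (o - 2)*(o + 2)*(o - 4)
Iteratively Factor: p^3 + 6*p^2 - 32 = (p - 2)*(p^2 + 8*p + 16) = (p - 2)*(p + 4)*(p + 4)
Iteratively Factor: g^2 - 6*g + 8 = (g - 4)*(g - 2)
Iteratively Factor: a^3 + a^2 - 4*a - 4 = (a + 2)*(a^2 - a - 2) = (a - 2)*(a + 2)*(a + 1)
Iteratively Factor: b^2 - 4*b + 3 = (b - 1)*(b - 3)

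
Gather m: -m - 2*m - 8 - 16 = -3*m - 24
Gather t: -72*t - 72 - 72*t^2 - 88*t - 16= -72*t^2 - 160*t - 88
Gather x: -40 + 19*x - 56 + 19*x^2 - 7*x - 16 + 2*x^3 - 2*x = 2*x^3 + 19*x^2 + 10*x - 112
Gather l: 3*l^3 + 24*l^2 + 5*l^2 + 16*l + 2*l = 3*l^3 + 29*l^2 + 18*l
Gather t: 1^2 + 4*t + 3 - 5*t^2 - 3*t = -5*t^2 + t + 4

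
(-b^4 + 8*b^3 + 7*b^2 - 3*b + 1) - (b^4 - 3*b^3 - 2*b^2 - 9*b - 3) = -2*b^4 + 11*b^3 + 9*b^2 + 6*b + 4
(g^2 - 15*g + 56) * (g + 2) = g^3 - 13*g^2 + 26*g + 112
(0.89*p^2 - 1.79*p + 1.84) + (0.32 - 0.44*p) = 0.89*p^2 - 2.23*p + 2.16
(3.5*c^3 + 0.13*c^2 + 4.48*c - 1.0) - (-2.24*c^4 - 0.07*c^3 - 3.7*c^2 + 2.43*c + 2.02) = 2.24*c^4 + 3.57*c^3 + 3.83*c^2 + 2.05*c - 3.02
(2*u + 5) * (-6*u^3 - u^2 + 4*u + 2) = -12*u^4 - 32*u^3 + 3*u^2 + 24*u + 10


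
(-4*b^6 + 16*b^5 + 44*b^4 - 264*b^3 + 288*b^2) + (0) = -4*b^6 + 16*b^5 + 44*b^4 - 264*b^3 + 288*b^2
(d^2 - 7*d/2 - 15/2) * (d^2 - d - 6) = d^4 - 9*d^3/2 - 10*d^2 + 57*d/2 + 45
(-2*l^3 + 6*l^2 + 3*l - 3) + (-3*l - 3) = -2*l^3 + 6*l^2 - 6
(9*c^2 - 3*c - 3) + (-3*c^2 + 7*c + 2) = 6*c^2 + 4*c - 1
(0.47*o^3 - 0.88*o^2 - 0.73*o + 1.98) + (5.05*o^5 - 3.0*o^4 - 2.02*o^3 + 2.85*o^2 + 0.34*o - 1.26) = 5.05*o^5 - 3.0*o^4 - 1.55*o^3 + 1.97*o^2 - 0.39*o + 0.72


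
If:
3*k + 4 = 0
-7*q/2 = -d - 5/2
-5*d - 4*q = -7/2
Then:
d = 9/86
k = -4/3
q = 32/43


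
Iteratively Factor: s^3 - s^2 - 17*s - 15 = (s + 1)*(s^2 - 2*s - 15) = (s - 5)*(s + 1)*(s + 3)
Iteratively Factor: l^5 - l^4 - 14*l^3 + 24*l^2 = (l)*(l^4 - l^3 - 14*l^2 + 24*l) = l*(l - 3)*(l^3 + 2*l^2 - 8*l) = l*(l - 3)*(l - 2)*(l^2 + 4*l) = l*(l - 3)*(l - 2)*(l + 4)*(l)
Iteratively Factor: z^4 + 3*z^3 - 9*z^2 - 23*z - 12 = (z + 4)*(z^3 - z^2 - 5*z - 3) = (z - 3)*(z + 4)*(z^2 + 2*z + 1) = (z - 3)*(z + 1)*(z + 4)*(z + 1)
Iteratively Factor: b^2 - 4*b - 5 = (b - 5)*(b + 1)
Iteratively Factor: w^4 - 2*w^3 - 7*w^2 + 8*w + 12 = (w + 2)*(w^3 - 4*w^2 + w + 6) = (w + 1)*(w + 2)*(w^2 - 5*w + 6) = (w - 2)*(w + 1)*(w + 2)*(w - 3)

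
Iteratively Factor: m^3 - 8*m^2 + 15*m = (m - 5)*(m^2 - 3*m) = m*(m - 5)*(m - 3)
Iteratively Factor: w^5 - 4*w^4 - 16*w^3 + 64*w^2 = (w)*(w^4 - 4*w^3 - 16*w^2 + 64*w) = w*(w + 4)*(w^3 - 8*w^2 + 16*w) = w^2*(w + 4)*(w^2 - 8*w + 16) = w^2*(w - 4)*(w + 4)*(w - 4)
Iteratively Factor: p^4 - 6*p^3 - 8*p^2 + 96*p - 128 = (p + 4)*(p^3 - 10*p^2 + 32*p - 32) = (p - 4)*(p + 4)*(p^2 - 6*p + 8) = (p - 4)^2*(p + 4)*(p - 2)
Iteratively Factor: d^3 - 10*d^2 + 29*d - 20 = (d - 1)*(d^2 - 9*d + 20) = (d - 5)*(d - 1)*(d - 4)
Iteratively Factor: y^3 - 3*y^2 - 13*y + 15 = (y - 5)*(y^2 + 2*y - 3) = (y - 5)*(y - 1)*(y + 3)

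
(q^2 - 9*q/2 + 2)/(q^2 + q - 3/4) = 2*(q - 4)/(2*q + 3)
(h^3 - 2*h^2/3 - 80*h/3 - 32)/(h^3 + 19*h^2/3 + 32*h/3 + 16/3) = (h - 6)/(h + 1)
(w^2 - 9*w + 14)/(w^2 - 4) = (w - 7)/(w + 2)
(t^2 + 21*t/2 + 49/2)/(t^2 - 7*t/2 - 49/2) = (t + 7)/(t - 7)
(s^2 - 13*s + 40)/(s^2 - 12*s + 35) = (s - 8)/(s - 7)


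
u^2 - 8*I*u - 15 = (u - 5*I)*(u - 3*I)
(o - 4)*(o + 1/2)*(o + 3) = o^3 - o^2/2 - 25*o/2 - 6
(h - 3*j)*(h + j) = h^2 - 2*h*j - 3*j^2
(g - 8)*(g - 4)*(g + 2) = g^3 - 10*g^2 + 8*g + 64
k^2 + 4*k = k*(k + 4)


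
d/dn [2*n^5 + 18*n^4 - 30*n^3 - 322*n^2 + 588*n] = 10*n^4 + 72*n^3 - 90*n^2 - 644*n + 588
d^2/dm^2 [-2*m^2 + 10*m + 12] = -4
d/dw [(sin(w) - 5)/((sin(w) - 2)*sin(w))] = (-cos(w) + 10/tan(w) - 10*cos(w)/sin(w)^2)/(sin(w) - 2)^2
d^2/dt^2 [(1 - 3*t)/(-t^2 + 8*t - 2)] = 2*((25 - 9*t)*(t^2 - 8*t + 2) + 4*(t - 4)^2*(3*t - 1))/(t^2 - 8*t + 2)^3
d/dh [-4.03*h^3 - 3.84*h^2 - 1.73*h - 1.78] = -12.09*h^2 - 7.68*h - 1.73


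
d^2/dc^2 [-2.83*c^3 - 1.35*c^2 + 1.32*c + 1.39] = -16.98*c - 2.7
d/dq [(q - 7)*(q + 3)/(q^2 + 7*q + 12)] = 11/(q^2 + 8*q + 16)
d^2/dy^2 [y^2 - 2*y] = 2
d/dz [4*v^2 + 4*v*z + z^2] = 4*v + 2*z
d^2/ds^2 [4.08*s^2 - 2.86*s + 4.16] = 8.16000000000000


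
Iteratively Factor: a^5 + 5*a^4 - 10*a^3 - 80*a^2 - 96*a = (a + 2)*(a^4 + 3*a^3 - 16*a^2 - 48*a) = (a + 2)*(a + 3)*(a^3 - 16*a) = (a - 4)*(a + 2)*(a + 3)*(a^2 + 4*a) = a*(a - 4)*(a + 2)*(a + 3)*(a + 4)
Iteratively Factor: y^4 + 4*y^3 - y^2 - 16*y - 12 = (y + 2)*(y^3 + 2*y^2 - 5*y - 6) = (y + 1)*(y + 2)*(y^2 + y - 6) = (y - 2)*(y + 1)*(y + 2)*(y + 3)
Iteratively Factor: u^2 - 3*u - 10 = (u + 2)*(u - 5)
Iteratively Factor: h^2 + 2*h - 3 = (h - 1)*(h + 3)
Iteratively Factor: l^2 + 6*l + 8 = (l + 2)*(l + 4)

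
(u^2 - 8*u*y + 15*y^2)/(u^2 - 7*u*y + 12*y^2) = (-u + 5*y)/(-u + 4*y)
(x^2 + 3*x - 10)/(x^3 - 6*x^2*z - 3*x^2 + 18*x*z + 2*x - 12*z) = (x + 5)/(x^2 - 6*x*z - x + 6*z)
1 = 1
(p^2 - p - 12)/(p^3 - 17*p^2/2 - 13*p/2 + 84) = 2*(p - 4)/(2*p^2 - 23*p + 56)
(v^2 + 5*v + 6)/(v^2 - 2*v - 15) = (v + 2)/(v - 5)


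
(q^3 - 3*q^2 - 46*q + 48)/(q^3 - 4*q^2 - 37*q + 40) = (q + 6)/(q + 5)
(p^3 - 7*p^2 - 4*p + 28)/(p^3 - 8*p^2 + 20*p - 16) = (p^2 - 5*p - 14)/(p^2 - 6*p + 8)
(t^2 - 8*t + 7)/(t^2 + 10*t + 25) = (t^2 - 8*t + 7)/(t^2 + 10*t + 25)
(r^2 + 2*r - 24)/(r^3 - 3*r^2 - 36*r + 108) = (r - 4)/(r^2 - 9*r + 18)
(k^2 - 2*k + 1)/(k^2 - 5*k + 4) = (k - 1)/(k - 4)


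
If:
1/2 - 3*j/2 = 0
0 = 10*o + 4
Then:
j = 1/3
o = -2/5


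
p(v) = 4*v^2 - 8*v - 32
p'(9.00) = 64.00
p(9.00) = 220.00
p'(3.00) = 16.00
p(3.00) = -20.00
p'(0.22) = -6.24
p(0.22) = -33.57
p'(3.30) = 18.40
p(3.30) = -14.84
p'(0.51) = -3.92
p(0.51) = -35.04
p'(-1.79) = -22.32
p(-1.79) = -4.86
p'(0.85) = -1.20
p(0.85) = -35.91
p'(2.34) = 10.72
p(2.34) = -28.82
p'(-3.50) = -36.00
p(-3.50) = 45.00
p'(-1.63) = -21.04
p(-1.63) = -8.33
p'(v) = 8*v - 8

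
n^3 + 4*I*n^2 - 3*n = n*(n + I)*(n + 3*I)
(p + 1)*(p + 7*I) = p^2 + p + 7*I*p + 7*I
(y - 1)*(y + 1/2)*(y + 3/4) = y^3 + y^2/4 - 7*y/8 - 3/8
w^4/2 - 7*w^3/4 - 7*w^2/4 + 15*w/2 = w*(w/2 + 1)*(w - 3)*(w - 5/2)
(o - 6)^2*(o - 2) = o^3 - 14*o^2 + 60*o - 72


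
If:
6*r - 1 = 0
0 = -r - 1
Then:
No Solution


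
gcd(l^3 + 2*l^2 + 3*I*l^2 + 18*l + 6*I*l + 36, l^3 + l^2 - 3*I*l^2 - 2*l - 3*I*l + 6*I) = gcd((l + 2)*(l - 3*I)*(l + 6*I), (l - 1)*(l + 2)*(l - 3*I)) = l^2 + l*(2 - 3*I) - 6*I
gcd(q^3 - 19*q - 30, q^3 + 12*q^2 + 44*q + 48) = q + 2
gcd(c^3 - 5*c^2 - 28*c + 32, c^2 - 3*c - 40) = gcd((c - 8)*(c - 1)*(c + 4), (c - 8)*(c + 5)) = c - 8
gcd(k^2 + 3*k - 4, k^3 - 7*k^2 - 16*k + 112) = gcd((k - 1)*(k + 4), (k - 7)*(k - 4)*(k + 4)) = k + 4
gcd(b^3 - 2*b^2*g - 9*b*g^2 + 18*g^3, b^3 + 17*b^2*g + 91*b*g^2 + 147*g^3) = b + 3*g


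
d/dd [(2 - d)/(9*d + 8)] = -26/(9*d + 8)^2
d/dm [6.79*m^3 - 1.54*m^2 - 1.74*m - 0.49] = 20.37*m^2 - 3.08*m - 1.74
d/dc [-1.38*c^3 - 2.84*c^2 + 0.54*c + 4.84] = -4.14*c^2 - 5.68*c + 0.54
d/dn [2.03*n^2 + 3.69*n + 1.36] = 4.06*n + 3.69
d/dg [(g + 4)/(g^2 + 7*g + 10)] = (g^2 + 7*g - (g + 4)*(2*g + 7) + 10)/(g^2 + 7*g + 10)^2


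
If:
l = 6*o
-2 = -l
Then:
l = 2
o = 1/3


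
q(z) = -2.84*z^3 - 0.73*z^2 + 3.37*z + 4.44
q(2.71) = -48.31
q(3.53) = -117.68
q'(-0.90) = -2.22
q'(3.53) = -107.95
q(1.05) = 3.89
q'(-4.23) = -142.90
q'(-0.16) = 3.39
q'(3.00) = -77.69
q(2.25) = -24.02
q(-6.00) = 571.38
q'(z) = -8.52*z^2 - 1.46*z + 3.37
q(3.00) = -68.70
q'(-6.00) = -294.59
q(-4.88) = 300.66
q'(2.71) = -63.16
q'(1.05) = -7.56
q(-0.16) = 3.89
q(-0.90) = 2.89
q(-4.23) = 192.07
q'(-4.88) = -192.40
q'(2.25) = -43.05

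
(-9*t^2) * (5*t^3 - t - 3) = -45*t^5 + 9*t^3 + 27*t^2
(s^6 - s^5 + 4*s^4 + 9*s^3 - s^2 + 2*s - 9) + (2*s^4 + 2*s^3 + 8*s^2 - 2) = s^6 - s^5 + 6*s^4 + 11*s^3 + 7*s^2 + 2*s - 11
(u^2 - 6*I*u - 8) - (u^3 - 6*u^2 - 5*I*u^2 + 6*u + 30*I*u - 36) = -u^3 + 7*u^2 + 5*I*u^2 - 6*u - 36*I*u + 28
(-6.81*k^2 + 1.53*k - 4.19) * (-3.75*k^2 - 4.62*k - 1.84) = 25.5375*k^4 + 25.7247*k^3 + 21.1743*k^2 + 16.5426*k + 7.7096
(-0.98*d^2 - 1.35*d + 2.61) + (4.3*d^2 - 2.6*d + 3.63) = 3.32*d^2 - 3.95*d + 6.24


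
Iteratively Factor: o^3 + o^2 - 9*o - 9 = (o + 3)*(o^2 - 2*o - 3) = (o + 1)*(o + 3)*(o - 3)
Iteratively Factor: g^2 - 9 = (g + 3)*(g - 3)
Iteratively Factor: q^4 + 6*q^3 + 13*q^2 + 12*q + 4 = (q + 1)*(q^3 + 5*q^2 + 8*q + 4) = (q + 1)*(q + 2)*(q^2 + 3*q + 2) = (q + 1)^2*(q + 2)*(q + 2)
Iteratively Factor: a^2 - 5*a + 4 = (a - 1)*(a - 4)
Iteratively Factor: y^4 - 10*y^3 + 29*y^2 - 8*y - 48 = (y - 3)*(y^3 - 7*y^2 + 8*y + 16) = (y - 4)*(y - 3)*(y^2 - 3*y - 4) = (y - 4)*(y - 3)*(y + 1)*(y - 4)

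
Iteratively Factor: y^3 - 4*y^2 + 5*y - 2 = (y - 2)*(y^2 - 2*y + 1) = (y - 2)*(y - 1)*(y - 1)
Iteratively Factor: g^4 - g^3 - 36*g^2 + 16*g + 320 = (g + 4)*(g^3 - 5*g^2 - 16*g + 80) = (g - 4)*(g + 4)*(g^2 - g - 20) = (g - 5)*(g - 4)*(g + 4)*(g + 4)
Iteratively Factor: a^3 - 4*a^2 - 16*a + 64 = (a - 4)*(a^2 - 16) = (a - 4)*(a + 4)*(a - 4)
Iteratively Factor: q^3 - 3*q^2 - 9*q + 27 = (q - 3)*(q^2 - 9) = (q - 3)*(q + 3)*(q - 3)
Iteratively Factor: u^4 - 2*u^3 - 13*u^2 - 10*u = (u)*(u^3 - 2*u^2 - 13*u - 10) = u*(u - 5)*(u^2 + 3*u + 2) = u*(u - 5)*(u + 2)*(u + 1)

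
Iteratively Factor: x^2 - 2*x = (x - 2)*(x)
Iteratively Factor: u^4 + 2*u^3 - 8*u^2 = (u)*(u^3 + 2*u^2 - 8*u) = u*(u + 4)*(u^2 - 2*u) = u*(u - 2)*(u + 4)*(u)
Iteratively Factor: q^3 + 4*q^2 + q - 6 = (q + 3)*(q^2 + q - 2) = (q - 1)*(q + 3)*(q + 2)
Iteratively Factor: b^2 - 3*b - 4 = (b - 4)*(b + 1)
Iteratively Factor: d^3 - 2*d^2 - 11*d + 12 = (d - 1)*(d^2 - d - 12) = (d - 1)*(d + 3)*(d - 4)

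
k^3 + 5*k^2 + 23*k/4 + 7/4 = (k + 1/2)*(k + 1)*(k + 7/2)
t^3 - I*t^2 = t^2*(t - I)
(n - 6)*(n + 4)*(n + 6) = n^3 + 4*n^2 - 36*n - 144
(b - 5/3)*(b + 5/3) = b^2 - 25/9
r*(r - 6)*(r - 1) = r^3 - 7*r^2 + 6*r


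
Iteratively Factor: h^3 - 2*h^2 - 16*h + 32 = (h + 4)*(h^2 - 6*h + 8) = (h - 2)*(h + 4)*(h - 4)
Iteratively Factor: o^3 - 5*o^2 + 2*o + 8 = (o + 1)*(o^2 - 6*o + 8) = (o - 2)*(o + 1)*(o - 4)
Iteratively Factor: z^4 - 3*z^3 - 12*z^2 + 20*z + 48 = (z - 4)*(z^3 + z^2 - 8*z - 12) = (z - 4)*(z + 2)*(z^2 - z - 6) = (z - 4)*(z + 2)^2*(z - 3)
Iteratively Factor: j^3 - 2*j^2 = (j)*(j^2 - 2*j) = j^2*(j - 2)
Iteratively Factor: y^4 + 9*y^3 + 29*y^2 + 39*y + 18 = (y + 3)*(y^3 + 6*y^2 + 11*y + 6) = (y + 2)*(y + 3)*(y^2 + 4*y + 3) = (y + 2)*(y + 3)^2*(y + 1)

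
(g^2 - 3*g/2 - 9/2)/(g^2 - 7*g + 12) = (g + 3/2)/(g - 4)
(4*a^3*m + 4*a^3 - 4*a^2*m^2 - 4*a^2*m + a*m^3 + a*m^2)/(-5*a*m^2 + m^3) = a*(-4*a^2*m - 4*a^2 + 4*a*m^2 + 4*a*m - m^3 - m^2)/(m^2*(5*a - m))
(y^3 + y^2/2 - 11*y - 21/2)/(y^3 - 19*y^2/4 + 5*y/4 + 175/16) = 8*(y^2 + 4*y + 3)/(8*y^2 - 10*y - 25)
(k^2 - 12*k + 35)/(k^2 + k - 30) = (k - 7)/(k + 6)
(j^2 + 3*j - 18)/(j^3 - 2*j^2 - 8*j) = (-j^2 - 3*j + 18)/(j*(-j^2 + 2*j + 8))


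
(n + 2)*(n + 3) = n^2 + 5*n + 6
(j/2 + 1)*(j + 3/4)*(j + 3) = j^3/2 + 23*j^2/8 + 39*j/8 + 9/4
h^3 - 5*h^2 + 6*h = h*(h - 3)*(h - 2)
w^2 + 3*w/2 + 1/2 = (w + 1/2)*(w + 1)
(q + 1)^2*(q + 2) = q^3 + 4*q^2 + 5*q + 2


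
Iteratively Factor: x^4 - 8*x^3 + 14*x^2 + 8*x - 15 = (x + 1)*(x^3 - 9*x^2 + 23*x - 15) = (x - 5)*(x + 1)*(x^2 - 4*x + 3) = (x - 5)*(x - 1)*(x + 1)*(x - 3)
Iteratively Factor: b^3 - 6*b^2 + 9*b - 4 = (b - 4)*(b^2 - 2*b + 1) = (b - 4)*(b - 1)*(b - 1)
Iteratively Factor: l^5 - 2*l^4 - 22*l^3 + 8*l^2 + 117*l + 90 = (l + 3)*(l^4 - 5*l^3 - 7*l^2 + 29*l + 30) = (l + 1)*(l + 3)*(l^3 - 6*l^2 - l + 30) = (l + 1)*(l + 2)*(l + 3)*(l^2 - 8*l + 15) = (l - 3)*(l + 1)*(l + 2)*(l + 3)*(l - 5)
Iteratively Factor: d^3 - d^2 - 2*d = (d)*(d^2 - d - 2) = d*(d - 2)*(d + 1)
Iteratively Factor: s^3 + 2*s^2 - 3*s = (s + 3)*(s^2 - s) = (s - 1)*(s + 3)*(s)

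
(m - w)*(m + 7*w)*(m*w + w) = m^3*w + 6*m^2*w^2 + m^2*w - 7*m*w^3 + 6*m*w^2 - 7*w^3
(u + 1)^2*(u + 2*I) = u^3 + 2*u^2 + 2*I*u^2 + u + 4*I*u + 2*I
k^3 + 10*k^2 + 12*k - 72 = (k - 2)*(k + 6)^2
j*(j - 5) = j^2 - 5*j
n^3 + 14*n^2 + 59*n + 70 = (n + 2)*(n + 5)*(n + 7)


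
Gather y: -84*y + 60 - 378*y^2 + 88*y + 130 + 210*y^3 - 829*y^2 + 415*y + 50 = 210*y^3 - 1207*y^2 + 419*y + 240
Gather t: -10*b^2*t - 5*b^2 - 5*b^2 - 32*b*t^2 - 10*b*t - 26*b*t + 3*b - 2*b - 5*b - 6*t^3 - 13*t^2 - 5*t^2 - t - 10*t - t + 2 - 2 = -10*b^2 - 4*b - 6*t^3 + t^2*(-32*b - 18) + t*(-10*b^2 - 36*b - 12)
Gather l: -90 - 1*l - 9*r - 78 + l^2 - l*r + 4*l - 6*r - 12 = l^2 + l*(3 - r) - 15*r - 180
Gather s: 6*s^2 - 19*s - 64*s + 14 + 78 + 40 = 6*s^2 - 83*s + 132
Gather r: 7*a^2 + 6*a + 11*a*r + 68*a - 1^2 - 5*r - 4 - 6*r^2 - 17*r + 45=7*a^2 + 74*a - 6*r^2 + r*(11*a - 22) + 40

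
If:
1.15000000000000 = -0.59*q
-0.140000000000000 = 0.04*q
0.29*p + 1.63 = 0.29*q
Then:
No Solution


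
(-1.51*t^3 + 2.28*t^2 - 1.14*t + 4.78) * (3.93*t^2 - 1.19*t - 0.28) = -5.9343*t^5 + 10.7573*t^4 - 6.7706*t^3 + 19.5036*t^2 - 5.369*t - 1.3384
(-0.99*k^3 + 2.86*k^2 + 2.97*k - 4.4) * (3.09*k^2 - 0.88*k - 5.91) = -3.0591*k^5 + 9.7086*k^4 + 12.5114*k^3 - 33.1122*k^2 - 13.6807*k + 26.004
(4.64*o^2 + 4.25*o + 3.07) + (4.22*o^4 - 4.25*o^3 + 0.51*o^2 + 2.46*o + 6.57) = 4.22*o^4 - 4.25*o^3 + 5.15*o^2 + 6.71*o + 9.64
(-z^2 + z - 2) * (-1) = z^2 - z + 2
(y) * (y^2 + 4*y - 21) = y^3 + 4*y^2 - 21*y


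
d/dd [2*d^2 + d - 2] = 4*d + 1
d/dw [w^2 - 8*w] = 2*w - 8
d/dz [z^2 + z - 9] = 2*z + 1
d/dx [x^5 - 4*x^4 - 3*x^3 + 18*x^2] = x*(5*x^3 - 16*x^2 - 9*x + 36)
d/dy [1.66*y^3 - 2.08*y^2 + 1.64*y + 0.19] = 4.98*y^2 - 4.16*y + 1.64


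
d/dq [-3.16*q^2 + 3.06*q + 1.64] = 3.06 - 6.32*q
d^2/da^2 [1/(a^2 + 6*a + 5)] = 2*(-a^2 - 6*a + 4*(a + 3)^2 - 5)/(a^2 + 6*a + 5)^3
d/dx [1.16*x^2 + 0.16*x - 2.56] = 2.32*x + 0.16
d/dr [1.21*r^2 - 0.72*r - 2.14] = 2.42*r - 0.72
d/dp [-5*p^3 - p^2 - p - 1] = -15*p^2 - 2*p - 1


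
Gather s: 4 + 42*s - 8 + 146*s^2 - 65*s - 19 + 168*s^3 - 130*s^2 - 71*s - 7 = 168*s^3 + 16*s^2 - 94*s - 30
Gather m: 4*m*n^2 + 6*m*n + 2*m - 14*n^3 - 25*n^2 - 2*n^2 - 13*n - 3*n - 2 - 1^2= m*(4*n^2 + 6*n + 2) - 14*n^3 - 27*n^2 - 16*n - 3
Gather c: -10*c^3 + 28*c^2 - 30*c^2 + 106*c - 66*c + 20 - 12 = -10*c^3 - 2*c^2 + 40*c + 8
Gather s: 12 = 12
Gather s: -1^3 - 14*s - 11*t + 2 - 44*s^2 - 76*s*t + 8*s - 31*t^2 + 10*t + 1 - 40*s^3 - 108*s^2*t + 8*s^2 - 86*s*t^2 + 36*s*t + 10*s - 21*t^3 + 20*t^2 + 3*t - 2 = -40*s^3 + s^2*(-108*t - 36) + s*(-86*t^2 - 40*t + 4) - 21*t^3 - 11*t^2 + 2*t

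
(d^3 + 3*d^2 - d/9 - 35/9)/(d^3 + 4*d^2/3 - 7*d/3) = (d + 5/3)/d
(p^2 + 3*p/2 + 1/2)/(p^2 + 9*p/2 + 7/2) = (2*p + 1)/(2*p + 7)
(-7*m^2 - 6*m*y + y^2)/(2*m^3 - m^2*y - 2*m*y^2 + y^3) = (-7*m + y)/(2*m^2 - 3*m*y + y^2)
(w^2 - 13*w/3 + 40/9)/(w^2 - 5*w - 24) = (-9*w^2 + 39*w - 40)/(9*(-w^2 + 5*w + 24))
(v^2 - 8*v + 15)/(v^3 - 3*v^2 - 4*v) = (-v^2 + 8*v - 15)/(v*(-v^2 + 3*v + 4))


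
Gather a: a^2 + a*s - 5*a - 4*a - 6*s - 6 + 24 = a^2 + a*(s - 9) - 6*s + 18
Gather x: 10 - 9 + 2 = 3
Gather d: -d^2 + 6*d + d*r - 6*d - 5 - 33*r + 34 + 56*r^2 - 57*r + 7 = -d^2 + d*r + 56*r^2 - 90*r + 36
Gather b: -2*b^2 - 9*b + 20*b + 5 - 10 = -2*b^2 + 11*b - 5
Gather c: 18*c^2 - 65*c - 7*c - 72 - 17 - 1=18*c^2 - 72*c - 90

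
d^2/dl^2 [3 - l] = 0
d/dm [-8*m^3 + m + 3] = 1 - 24*m^2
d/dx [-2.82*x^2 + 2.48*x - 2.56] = 2.48 - 5.64*x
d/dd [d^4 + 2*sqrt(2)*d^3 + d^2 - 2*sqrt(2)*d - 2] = 4*d^3 + 6*sqrt(2)*d^2 + 2*d - 2*sqrt(2)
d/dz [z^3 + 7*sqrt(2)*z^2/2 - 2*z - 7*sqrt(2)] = 3*z^2 + 7*sqrt(2)*z - 2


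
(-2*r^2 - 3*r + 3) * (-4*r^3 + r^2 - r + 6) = 8*r^5 + 10*r^4 - 13*r^3 - 6*r^2 - 21*r + 18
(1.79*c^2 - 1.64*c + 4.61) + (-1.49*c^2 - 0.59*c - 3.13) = 0.3*c^2 - 2.23*c + 1.48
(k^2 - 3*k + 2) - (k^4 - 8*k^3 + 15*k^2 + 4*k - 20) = -k^4 + 8*k^3 - 14*k^2 - 7*k + 22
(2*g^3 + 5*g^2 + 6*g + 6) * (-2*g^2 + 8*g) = -4*g^5 + 6*g^4 + 28*g^3 + 36*g^2 + 48*g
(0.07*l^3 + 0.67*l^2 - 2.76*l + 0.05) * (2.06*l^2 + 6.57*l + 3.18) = 0.1442*l^5 + 1.8401*l^4 - 1.0611*l^3 - 15.8996*l^2 - 8.4483*l + 0.159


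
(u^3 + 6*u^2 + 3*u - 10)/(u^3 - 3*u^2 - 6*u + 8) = (u + 5)/(u - 4)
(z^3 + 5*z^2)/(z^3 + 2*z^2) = (z + 5)/(z + 2)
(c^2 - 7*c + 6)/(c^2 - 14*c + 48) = (c - 1)/(c - 8)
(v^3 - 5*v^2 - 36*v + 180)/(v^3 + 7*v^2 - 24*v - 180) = (v - 6)/(v + 6)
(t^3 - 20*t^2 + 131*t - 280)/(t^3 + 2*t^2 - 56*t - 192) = (t^2 - 12*t + 35)/(t^2 + 10*t + 24)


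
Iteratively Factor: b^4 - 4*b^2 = (b)*(b^3 - 4*b) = b*(b - 2)*(b^2 + 2*b) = b^2*(b - 2)*(b + 2)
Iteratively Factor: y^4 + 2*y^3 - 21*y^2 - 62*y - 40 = (y + 2)*(y^3 - 21*y - 20) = (y - 5)*(y + 2)*(y^2 + 5*y + 4) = (y - 5)*(y + 2)*(y + 4)*(y + 1)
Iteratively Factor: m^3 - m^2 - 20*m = (m - 5)*(m^2 + 4*m) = m*(m - 5)*(m + 4)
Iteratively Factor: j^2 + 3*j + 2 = (j + 1)*(j + 2)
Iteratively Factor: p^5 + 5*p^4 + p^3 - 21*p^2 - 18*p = (p + 3)*(p^4 + 2*p^3 - 5*p^2 - 6*p) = (p + 3)^2*(p^3 - p^2 - 2*p) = (p + 1)*(p + 3)^2*(p^2 - 2*p) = p*(p + 1)*(p + 3)^2*(p - 2)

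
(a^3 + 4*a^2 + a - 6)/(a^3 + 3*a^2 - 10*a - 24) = (a^2 + 2*a - 3)/(a^2 + a - 12)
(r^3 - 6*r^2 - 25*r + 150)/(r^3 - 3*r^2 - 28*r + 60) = (r - 5)/(r - 2)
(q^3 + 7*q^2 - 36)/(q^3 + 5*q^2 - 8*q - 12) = (q + 3)/(q + 1)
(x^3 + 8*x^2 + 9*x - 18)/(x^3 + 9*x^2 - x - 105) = (x^3 + 8*x^2 + 9*x - 18)/(x^3 + 9*x^2 - x - 105)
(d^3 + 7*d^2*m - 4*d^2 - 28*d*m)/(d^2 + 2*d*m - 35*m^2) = d*(d - 4)/(d - 5*m)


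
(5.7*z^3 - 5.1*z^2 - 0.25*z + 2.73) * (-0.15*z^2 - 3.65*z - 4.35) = -0.855*z^5 - 20.04*z^4 - 6.1425*z^3 + 22.688*z^2 - 8.877*z - 11.8755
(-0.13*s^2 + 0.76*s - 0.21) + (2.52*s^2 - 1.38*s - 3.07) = 2.39*s^2 - 0.62*s - 3.28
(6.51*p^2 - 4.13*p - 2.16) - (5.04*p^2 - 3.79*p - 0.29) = 1.47*p^2 - 0.34*p - 1.87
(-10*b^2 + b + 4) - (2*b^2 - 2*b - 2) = -12*b^2 + 3*b + 6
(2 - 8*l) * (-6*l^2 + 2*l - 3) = 48*l^3 - 28*l^2 + 28*l - 6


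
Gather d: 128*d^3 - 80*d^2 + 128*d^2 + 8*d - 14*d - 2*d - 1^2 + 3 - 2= 128*d^3 + 48*d^2 - 8*d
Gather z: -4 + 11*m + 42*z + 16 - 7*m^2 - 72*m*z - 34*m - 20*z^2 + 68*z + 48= -7*m^2 - 23*m - 20*z^2 + z*(110 - 72*m) + 60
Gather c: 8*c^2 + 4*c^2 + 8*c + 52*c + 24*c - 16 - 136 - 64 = 12*c^2 + 84*c - 216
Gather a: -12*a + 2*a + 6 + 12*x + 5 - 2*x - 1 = -10*a + 10*x + 10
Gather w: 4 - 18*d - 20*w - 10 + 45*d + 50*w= 27*d + 30*w - 6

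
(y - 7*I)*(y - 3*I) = y^2 - 10*I*y - 21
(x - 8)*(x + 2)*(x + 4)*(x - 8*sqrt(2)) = x^4 - 8*sqrt(2)*x^3 - 2*x^3 - 40*x^2 + 16*sqrt(2)*x^2 - 64*x + 320*sqrt(2)*x + 512*sqrt(2)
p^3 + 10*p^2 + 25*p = p*(p + 5)^2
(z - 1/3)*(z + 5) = z^2 + 14*z/3 - 5/3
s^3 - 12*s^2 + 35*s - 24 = (s - 8)*(s - 3)*(s - 1)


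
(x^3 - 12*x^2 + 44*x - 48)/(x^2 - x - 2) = (x^2 - 10*x + 24)/(x + 1)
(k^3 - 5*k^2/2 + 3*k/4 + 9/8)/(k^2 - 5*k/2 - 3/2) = (k^2 - 3*k + 9/4)/(k - 3)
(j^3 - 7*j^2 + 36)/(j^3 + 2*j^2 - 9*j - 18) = (j - 6)/(j + 3)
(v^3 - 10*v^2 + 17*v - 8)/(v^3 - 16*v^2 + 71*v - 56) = (v - 1)/(v - 7)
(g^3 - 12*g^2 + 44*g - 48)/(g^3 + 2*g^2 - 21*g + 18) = (g^3 - 12*g^2 + 44*g - 48)/(g^3 + 2*g^2 - 21*g + 18)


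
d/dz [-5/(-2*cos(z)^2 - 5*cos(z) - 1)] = 5*(4*cos(z) + 5)*sin(z)/(5*cos(z) + cos(2*z) + 2)^2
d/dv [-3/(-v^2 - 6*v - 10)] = 6*(-v - 3)/(v^2 + 6*v + 10)^2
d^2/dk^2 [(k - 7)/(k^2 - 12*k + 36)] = 2*(k - 9)/(k^4 - 24*k^3 + 216*k^2 - 864*k + 1296)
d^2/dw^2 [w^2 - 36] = 2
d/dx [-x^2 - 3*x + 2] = -2*x - 3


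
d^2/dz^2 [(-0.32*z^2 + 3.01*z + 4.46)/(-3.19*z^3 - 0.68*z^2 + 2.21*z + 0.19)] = (6.512704*z^6 - 183.780366*z^5 - 570.264816*z^4 - 196.341038*z^3 + 154.637232*z^2 + 21.66234*z - 42.167734)/(32.461759*z^9 + 20.759244*z^8 - 63.042375*z^7 - 34.249537*z^6 + 41.202237*z^5 + 17.736882*z^4 - 8.735192*z^3 - 2.710293*z^2 - 0.239343*z - 0.006859)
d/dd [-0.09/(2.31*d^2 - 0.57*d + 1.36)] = (0.4158*d - 0.0513)/(2.31*d^2 - 0.57*d + 1.36)^2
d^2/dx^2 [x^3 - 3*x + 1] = 6*x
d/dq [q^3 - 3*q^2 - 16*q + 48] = 3*q^2 - 6*q - 16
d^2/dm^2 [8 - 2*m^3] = -12*m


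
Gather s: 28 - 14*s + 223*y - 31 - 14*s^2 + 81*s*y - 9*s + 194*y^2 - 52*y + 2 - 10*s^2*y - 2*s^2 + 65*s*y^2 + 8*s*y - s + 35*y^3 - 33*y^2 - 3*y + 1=s^2*(-10*y - 16) + s*(65*y^2 + 89*y - 24) + 35*y^3 + 161*y^2 + 168*y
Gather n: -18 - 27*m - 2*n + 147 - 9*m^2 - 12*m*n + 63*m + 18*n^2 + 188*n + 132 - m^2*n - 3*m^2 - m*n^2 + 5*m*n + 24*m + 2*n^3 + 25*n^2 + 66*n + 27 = -12*m^2 + 60*m + 2*n^3 + n^2*(43 - m) + n*(-m^2 - 7*m + 252) + 288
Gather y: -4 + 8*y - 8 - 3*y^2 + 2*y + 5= -3*y^2 + 10*y - 7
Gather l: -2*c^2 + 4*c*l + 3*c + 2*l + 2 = -2*c^2 + 3*c + l*(4*c + 2) + 2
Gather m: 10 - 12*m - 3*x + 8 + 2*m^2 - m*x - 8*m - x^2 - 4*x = 2*m^2 + m*(-x - 20) - x^2 - 7*x + 18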